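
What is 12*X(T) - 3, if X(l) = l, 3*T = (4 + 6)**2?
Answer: 397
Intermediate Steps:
T = 100/3 (T = (4 + 6)**2/3 = (1/3)*10**2 = (1/3)*100 = 100/3 ≈ 33.333)
12*X(T) - 3 = 12*(100/3) - 3 = 400 - 3 = 397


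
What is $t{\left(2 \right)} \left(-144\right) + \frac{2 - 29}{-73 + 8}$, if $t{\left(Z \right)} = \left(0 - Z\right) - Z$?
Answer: $\frac{37467}{65} \approx 576.42$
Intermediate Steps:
$t{\left(Z \right)} = - 2 Z$ ($t{\left(Z \right)} = - Z - Z = - 2 Z$)
$t{\left(2 \right)} \left(-144\right) + \frac{2 - 29}{-73 + 8} = \left(-2\right) 2 \left(-144\right) + \frac{2 - 29}{-73 + 8} = \left(-4\right) \left(-144\right) - \frac{27}{-65} = 576 - - \frac{27}{65} = 576 + \frac{27}{65} = \frac{37467}{65}$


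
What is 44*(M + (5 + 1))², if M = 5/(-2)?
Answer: 539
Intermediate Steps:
M = -5/2 (M = 5*(-½) = -5/2 ≈ -2.5000)
44*(M + (5 + 1))² = 44*(-5/2 + (5 + 1))² = 44*(-5/2 + 6)² = 44*(7/2)² = 44*(49/4) = 539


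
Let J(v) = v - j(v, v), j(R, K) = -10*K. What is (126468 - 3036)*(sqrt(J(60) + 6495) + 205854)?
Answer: 25408970928 + 370296*sqrt(795) ≈ 2.5419e+10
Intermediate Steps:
J(v) = 11*v (J(v) = v - (-10)*v = v + 10*v = 11*v)
(126468 - 3036)*(sqrt(J(60) + 6495) + 205854) = (126468 - 3036)*(sqrt(11*60 + 6495) + 205854) = 123432*(sqrt(660 + 6495) + 205854) = 123432*(sqrt(7155) + 205854) = 123432*(3*sqrt(795) + 205854) = 123432*(205854 + 3*sqrt(795)) = 25408970928 + 370296*sqrt(795)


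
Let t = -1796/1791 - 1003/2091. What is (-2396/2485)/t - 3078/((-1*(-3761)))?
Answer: -170931102534/1017405467015 ≈ -0.16801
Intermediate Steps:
t = -108859/73431 (t = -1796*1/1791 - 1003*1/2091 = -1796/1791 - 59/123 = -108859/73431 ≈ -1.4825)
(-2396/2485)/t - 3078/((-1*(-3761))) = (-2396/2485)/(-108859/73431) - 3078/((-1*(-3761))) = -2396*1/2485*(-73431/108859) - 3078/3761 = -2396/2485*(-73431/108859) - 3078*1/3761 = 175940676/270514615 - 3078/3761 = -170931102534/1017405467015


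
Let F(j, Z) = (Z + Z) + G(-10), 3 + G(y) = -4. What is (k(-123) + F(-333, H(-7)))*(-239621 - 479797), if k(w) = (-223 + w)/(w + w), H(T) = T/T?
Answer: 105994252/41 ≈ 2.5852e+6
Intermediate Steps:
H(T) = 1
G(y) = -7 (G(y) = -3 - 4 = -7)
F(j, Z) = -7 + 2*Z (F(j, Z) = (Z + Z) - 7 = 2*Z - 7 = -7 + 2*Z)
k(w) = (-223 + w)/(2*w) (k(w) = (-223 + w)/((2*w)) = (-223 + w)*(1/(2*w)) = (-223 + w)/(2*w))
(k(-123) + F(-333, H(-7)))*(-239621 - 479797) = ((½)*(-223 - 123)/(-123) + (-7 + 2*1))*(-239621 - 479797) = ((½)*(-1/123)*(-346) + (-7 + 2))*(-719418) = (173/123 - 5)*(-719418) = -442/123*(-719418) = 105994252/41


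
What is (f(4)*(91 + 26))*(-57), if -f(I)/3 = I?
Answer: 80028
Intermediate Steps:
f(I) = -3*I
(f(4)*(91 + 26))*(-57) = ((-3*4)*(91 + 26))*(-57) = -12*117*(-57) = -1404*(-57) = 80028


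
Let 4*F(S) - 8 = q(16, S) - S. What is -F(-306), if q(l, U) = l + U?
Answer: -6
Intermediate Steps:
q(l, U) = U + l
F(S) = 6 (F(S) = 2 + ((S + 16) - S)/4 = 2 + ((16 + S) - S)/4 = 2 + (1/4)*16 = 2 + 4 = 6)
-F(-306) = -1*6 = -6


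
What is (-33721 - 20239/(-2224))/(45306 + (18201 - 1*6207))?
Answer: -4998351/8495680 ≈ -0.58834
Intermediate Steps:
(-33721 - 20239/(-2224))/(45306 + (18201 - 1*6207)) = (-33721 - 20239*(-1/2224))/(45306 + (18201 - 6207)) = (-33721 + 20239/2224)/(45306 + 11994) = -74975265/2224/57300 = -74975265/2224*1/57300 = -4998351/8495680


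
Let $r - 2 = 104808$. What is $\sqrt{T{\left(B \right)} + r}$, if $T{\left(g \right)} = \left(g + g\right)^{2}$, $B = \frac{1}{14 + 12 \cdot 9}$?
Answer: $\frac{\sqrt{389998011}}{61} \approx 323.74$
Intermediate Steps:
$r = 104810$ ($r = 2 + 104808 = 104810$)
$B = \frac{1}{122}$ ($B = \frac{1}{14 + 108} = \frac{1}{122} \approx 0.0081967$)
$T{\left(g \right)} = 4 g^{2}$ ($T{\left(g \right)} = \left(2 g\right)^{2} = 4 g^{2}$)
$\sqrt{T{\left(B \right)} + r} = \sqrt{\frac{4}{14884} + 104810} = \sqrt{4 \cdot \frac{1}{14884} + 104810} = \sqrt{\frac{1}{3721} + 104810} = \sqrt{\frac{389998011}{3721}} = \frac{\sqrt{389998011}}{61}$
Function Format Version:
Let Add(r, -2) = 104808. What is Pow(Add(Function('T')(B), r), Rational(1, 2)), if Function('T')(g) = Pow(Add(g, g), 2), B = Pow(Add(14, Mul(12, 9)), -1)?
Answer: Mul(Rational(1, 61), Pow(389998011, Rational(1, 2))) ≈ 323.74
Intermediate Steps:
r = 104810 (r = Add(2, 104808) = 104810)
B = Rational(1, 122) (B = Pow(Add(14, 108), -1) = Pow(122, -1) = Rational(1, 122) ≈ 0.0081967)
Function('T')(g) = Mul(4, Pow(g, 2)) (Function('T')(g) = Pow(Mul(2, g), 2) = Mul(4, Pow(g, 2)))
Pow(Add(Function('T')(B), r), Rational(1, 2)) = Pow(Add(Mul(4, Pow(Rational(1, 122), 2)), 104810), Rational(1, 2)) = Pow(Add(Mul(4, Rational(1, 14884)), 104810), Rational(1, 2)) = Pow(Add(Rational(1, 3721), 104810), Rational(1, 2)) = Pow(Rational(389998011, 3721), Rational(1, 2)) = Mul(Rational(1, 61), Pow(389998011, Rational(1, 2)))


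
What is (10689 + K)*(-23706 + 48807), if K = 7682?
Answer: 461130471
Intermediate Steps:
(10689 + K)*(-23706 + 48807) = (10689 + 7682)*(-23706 + 48807) = 18371*25101 = 461130471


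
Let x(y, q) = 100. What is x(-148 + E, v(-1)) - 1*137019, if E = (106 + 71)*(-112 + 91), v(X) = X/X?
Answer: -136919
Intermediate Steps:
v(X) = 1
E = -3717 (E = 177*(-21) = -3717)
x(-148 + E, v(-1)) - 1*137019 = 100 - 1*137019 = 100 - 137019 = -136919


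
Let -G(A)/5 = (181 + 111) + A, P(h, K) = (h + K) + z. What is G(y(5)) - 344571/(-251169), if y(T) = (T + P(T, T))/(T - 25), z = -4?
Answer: -487561939/334892 ≈ -1455.9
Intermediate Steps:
P(h, K) = -4 + K + h (P(h, K) = (h + K) - 4 = (K + h) - 4 = -4 + K + h)
y(T) = (-4 + 3*T)/(-25 + T) (y(T) = (T + (-4 + T + T))/(T - 25) = (T + (-4 + 2*T))/(-25 + T) = (-4 + 3*T)/(-25 + T))
G(A) = -1460 - 5*A (G(A) = -5*((181 + 111) + A) = -5*(292 + A) = -1460 - 5*A)
G(y(5)) - 344571/(-251169) = (-1460 - 5*(-4 + 3*5)/(-25 + 5)) - 344571/(-251169) = (-1460 - 5*(-4 + 15)/(-20)) - 344571*(-1)/251169 = (-1460 - (-1)*11/4) - 1*(-114857/83723) = (-1460 - 5*(-11/20)) + 114857/83723 = (-1460 + 11/4) + 114857/83723 = -5829/4 + 114857/83723 = -487561939/334892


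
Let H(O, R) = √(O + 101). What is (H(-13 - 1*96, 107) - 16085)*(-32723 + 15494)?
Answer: 277128465 - 34458*I*√2 ≈ 2.7713e+8 - 48731.0*I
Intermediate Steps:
H(O, R) = √(101 + O)
(H(-13 - 1*96, 107) - 16085)*(-32723 + 15494) = (√(101 + (-13 - 1*96)) - 16085)*(-32723 + 15494) = (√(101 + (-13 - 96)) - 16085)*(-17229) = (√(101 - 109) - 16085)*(-17229) = (√(-8) - 16085)*(-17229) = (2*I*√2 - 16085)*(-17229) = (-16085 + 2*I*√2)*(-17229) = 277128465 - 34458*I*√2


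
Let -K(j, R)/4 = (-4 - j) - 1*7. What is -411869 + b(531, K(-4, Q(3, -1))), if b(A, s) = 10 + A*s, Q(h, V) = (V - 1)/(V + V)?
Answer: -396991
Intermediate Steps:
Q(h, V) = (-1 + V)/(2*V) (Q(h, V) = (-1 + V)/((2*V)) = (-1 + V)*(1/(2*V)) = (-1 + V)/(2*V))
K(j, R) = 44 + 4*j (K(j, R) = -4*((-4 - j) - 1*7) = -4*((-4 - j) - 7) = -4*(-11 - j) = 44 + 4*j)
-411869 + b(531, K(-4, Q(3, -1))) = -411869 + (10 + 531*(44 + 4*(-4))) = -411869 + (10 + 531*(44 - 16)) = -411869 + (10 + 531*28) = -411869 + (10 + 14868) = -411869 + 14878 = -396991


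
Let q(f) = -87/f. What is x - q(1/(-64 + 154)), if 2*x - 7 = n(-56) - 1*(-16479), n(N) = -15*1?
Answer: 32131/2 ≈ 16066.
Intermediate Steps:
n(N) = -15
x = 16471/2 (x = 7/2 + (-15 - 1*(-16479))/2 = 7/2 + (-15 + 16479)/2 = 7/2 + (½)*16464 = 7/2 + 8232 = 16471/2 ≈ 8235.5)
x - q(1/(-64 + 154)) = 16471/2 - (-87)/(1/(-64 + 154)) = 16471/2 - (-87)/(1/90) = 16471/2 - (-87)/1/90 = 16471/2 - (-87)*90 = 16471/2 - 1*(-7830) = 16471/2 + 7830 = 32131/2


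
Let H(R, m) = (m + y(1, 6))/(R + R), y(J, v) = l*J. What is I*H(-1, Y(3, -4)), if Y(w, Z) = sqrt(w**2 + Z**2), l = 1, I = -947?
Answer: 2841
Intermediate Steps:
y(J, v) = J (y(J, v) = 1*J = J)
Y(w, Z) = sqrt(Z**2 + w**2)
H(R, m) = (1 + m)/(2*R) (H(R, m) = (m + 1)/(R + R) = (1 + m)/((2*R)) = (1 + m)*(1/(2*R)) = (1 + m)/(2*R))
I*H(-1, Y(3, -4)) = -947*(1 + sqrt((-4)**2 + 3**2))/(2*(-1)) = -947*(-1)*(1 + sqrt(16 + 9))/2 = -947*(-1)*(1 + sqrt(25))/2 = -947*(-1)*(1 + 5)/2 = -947*(-1)*6/2 = -947*(-3) = 2841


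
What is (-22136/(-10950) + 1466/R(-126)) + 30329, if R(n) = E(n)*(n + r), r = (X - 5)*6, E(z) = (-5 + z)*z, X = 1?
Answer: 2741024980049/90370350 ≈ 30331.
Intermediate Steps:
E(z) = z*(-5 + z)
r = -24 (r = (1 - 5)*6 = -4*6 = -24)
R(n) = n*(-24 + n)*(-5 + n) (R(n) = (n*(-5 + n))*(n - 24) = (n*(-5 + n))*(-24 + n) = n*(-24 + n)*(-5 + n))
(-22136/(-10950) + 1466/R(-126)) + 30329 = (-22136/(-10950) + 1466/((-126*(-24 - 126)*(-5 - 126)))) + 30329 = (-22136*(-1/10950) + 1466/((-126*(-150)*(-131)))) + 30329 = (11068/5475 + 1466/(-2475900)) + 30329 = (11068/5475 + 1466*(-1/2475900)) + 30329 = (11068/5475 - 733/1237950) + 30329 = 182634899/90370350 + 30329 = 2741024980049/90370350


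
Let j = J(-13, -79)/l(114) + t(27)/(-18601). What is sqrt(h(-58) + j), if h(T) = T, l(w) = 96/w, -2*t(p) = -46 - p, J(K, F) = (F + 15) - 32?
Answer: I*sqrt(238048790034)/37202 ≈ 13.115*I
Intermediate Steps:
J(K, F) = -17 + F (J(K, F) = (15 + F) - 32 = -17 + F)
t(p) = 23 + p/2 (t(p) = -(-46 - p)/2 = 23 + p/2)
j = -4241101/37202 (j = (-17 - 79)/((96/114)) + (23 + (1/2)*27)/(-18601) = -96/(96*(1/114)) + (23 + 27/2)*(-1/18601) = -96/16/19 + (73/2)*(-1/18601) = -96*19/16 - 73/37202 = -114 - 73/37202 = -4241101/37202 ≈ -114.00)
sqrt(h(-58) + j) = sqrt(-58 - 4241101/37202) = sqrt(-6398817/37202) = I*sqrt(238048790034)/37202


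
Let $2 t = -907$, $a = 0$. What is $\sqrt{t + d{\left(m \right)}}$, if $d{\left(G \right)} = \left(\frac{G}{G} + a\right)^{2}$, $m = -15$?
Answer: $\frac{i \sqrt{1810}}{2} \approx 21.272 i$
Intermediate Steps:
$t = - \frac{907}{2}$ ($t = \frac{1}{2} \left(-907\right) = - \frac{907}{2} \approx -453.5$)
$d{\left(G \right)} = 1$ ($d{\left(G \right)} = \left(\frac{G}{G} + 0\right)^{2} = \left(1 + 0\right)^{2} = 1^{2} = 1$)
$\sqrt{t + d{\left(m \right)}} = \sqrt{- \frac{907}{2} + 1} = \sqrt{- \frac{905}{2}} = \frac{i \sqrt{1810}}{2}$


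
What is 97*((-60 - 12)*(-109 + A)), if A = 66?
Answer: 300312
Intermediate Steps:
97*((-60 - 12)*(-109 + A)) = 97*((-60 - 12)*(-109 + 66)) = 97*(-72*(-43)) = 97*3096 = 300312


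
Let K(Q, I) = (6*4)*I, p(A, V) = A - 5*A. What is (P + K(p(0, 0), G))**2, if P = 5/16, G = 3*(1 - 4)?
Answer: 11909401/256 ≈ 46521.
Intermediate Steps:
p(A, V) = -4*A
G = -9 (G = 3*(-3) = -9)
P = 5/16 (P = 5*(1/16) = 5/16 ≈ 0.31250)
K(Q, I) = 24*I
(P + K(p(0, 0), G))**2 = (5/16 + 24*(-9))**2 = (5/16 - 216)**2 = (-3451/16)**2 = 11909401/256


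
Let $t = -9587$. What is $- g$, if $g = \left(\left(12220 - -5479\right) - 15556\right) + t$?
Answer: $7444$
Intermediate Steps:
$g = -7444$ ($g = \left(\left(12220 - -5479\right) - 15556\right) - 9587 = \left(\left(12220 + 5479\right) - 15556\right) - 9587 = \left(17699 - 15556\right) - 9587 = 2143 - 9587 = -7444$)
$- g = \left(-1\right) \left(-7444\right) = 7444$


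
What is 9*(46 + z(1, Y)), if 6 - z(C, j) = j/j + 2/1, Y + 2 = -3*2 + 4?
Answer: 441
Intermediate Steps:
Y = -4 (Y = -2 + (-3*2 + 4) = -2 + (-6 + 4) = -2 - 2 = -4)
z(C, j) = 3 (z(C, j) = 6 - (j/j + 2/1) = 6 - (1 + 2*1) = 6 - (1 + 2) = 6 - 1*3 = 6 - 3 = 3)
9*(46 + z(1, Y)) = 9*(46 + 3) = 9*49 = 441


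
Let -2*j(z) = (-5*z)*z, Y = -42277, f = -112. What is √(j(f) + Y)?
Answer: 3*I*√1213 ≈ 104.48*I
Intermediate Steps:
j(z) = 5*z²/2 (j(z) = -(-5*z)*z/2 = -(-5)*z²/2 = 5*z²/2)
√(j(f) + Y) = √((5/2)*(-112)² - 42277) = √((5/2)*12544 - 42277) = √(31360 - 42277) = √(-10917) = 3*I*√1213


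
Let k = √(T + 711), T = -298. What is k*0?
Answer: 0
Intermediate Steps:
k = √413 (k = √(-298 + 711) = √413 ≈ 20.322)
k*0 = √413*0 = 0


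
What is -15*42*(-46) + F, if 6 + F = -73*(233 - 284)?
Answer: 32697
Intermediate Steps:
F = 3717 (F = -6 - 73*(233 - 284) = -6 - 73*(-51) = -6 + 3723 = 3717)
-15*42*(-46) + F = -15*42*(-46) + 3717 = -630*(-46) + 3717 = 28980 + 3717 = 32697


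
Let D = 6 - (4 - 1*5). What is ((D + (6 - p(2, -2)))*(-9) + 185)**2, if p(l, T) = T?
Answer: 2500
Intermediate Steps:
D = 7 (D = 6 - (4 - 5) = 6 - 1*(-1) = 6 + 1 = 7)
((D + (6 - p(2, -2)))*(-9) + 185)**2 = ((7 + (6 - 1*(-2)))*(-9) + 185)**2 = ((7 + (6 + 2))*(-9) + 185)**2 = ((7 + 8)*(-9) + 185)**2 = (15*(-9) + 185)**2 = (-135 + 185)**2 = 50**2 = 2500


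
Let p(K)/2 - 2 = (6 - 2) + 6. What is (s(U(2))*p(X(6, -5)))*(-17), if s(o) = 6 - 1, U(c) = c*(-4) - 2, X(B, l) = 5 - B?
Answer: -2040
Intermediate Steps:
U(c) = -2 - 4*c (U(c) = -4*c - 2 = -2 - 4*c)
s(o) = 5
p(K) = 24 (p(K) = 4 + 2*((6 - 2) + 6) = 4 + 2*(4 + 6) = 4 + 2*10 = 4 + 20 = 24)
(s(U(2))*p(X(6, -5)))*(-17) = (5*24)*(-17) = 120*(-17) = -2040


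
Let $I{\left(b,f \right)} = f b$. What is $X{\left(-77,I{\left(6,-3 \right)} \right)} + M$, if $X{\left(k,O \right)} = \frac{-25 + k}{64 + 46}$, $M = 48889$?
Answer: $\frac{2688844}{55} \approx 48888.0$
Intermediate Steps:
$I{\left(b,f \right)} = b f$
$X{\left(k,O \right)} = - \frac{5}{22} + \frac{k}{110}$ ($X{\left(k,O \right)} = \frac{-25 + k}{110} = \left(-25 + k\right) \frac{1}{110} = - \frac{5}{22} + \frac{k}{110}$)
$X{\left(-77,I{\left(6,-3 \right)} \right)} + M = \left(- \frac{5}{22} + \frac{1}{110} \left(-77\right)\right) + 48889 = \left(- \frac{5}{22} - \frac{7}{10}\right) + 48889 = - \frac{51}{55} + 48889 = \frac{2688844}{55}$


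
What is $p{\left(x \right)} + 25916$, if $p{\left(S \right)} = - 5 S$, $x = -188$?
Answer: $26856$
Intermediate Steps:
$p{\left(x \right)} + 25916 = \left(-5\right) \left(-188\right) + 25916 = 940 + 25916 = 26856$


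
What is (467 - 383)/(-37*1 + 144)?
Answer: 84/107 ≈ 0.78505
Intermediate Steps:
(467 - 383)/(-37*1 + 144) = 84/(-37 + 144) = 84/107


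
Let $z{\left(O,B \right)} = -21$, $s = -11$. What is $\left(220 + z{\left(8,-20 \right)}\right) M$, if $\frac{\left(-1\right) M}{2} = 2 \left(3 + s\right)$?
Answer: $6368$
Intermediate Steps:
$M = 32$ ($M = - 2 \cdot 2 \left(3 - 11\right) = - 2 \cdot 2 \left(-8\right) = \left(-2\right) \left(-16\right) = 32$)
$\left(220 + z{\left(8,-20 \right)}\right) M = \left(220 - 21\right) 32 = 199 \cdot 32 = 6368$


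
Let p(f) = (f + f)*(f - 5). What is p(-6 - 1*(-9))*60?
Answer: -720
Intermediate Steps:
p(f) = 2*f*(-5 + f) (p(f) = (2*f)*(-5 + f) = 2*f*(-5 + f))
p(-6 - 1*(-9))*60 = (2*(-6 - 1*(-9))*(-5 + (-6 - 1*(-9))))*60 = (2*(-6 + 9)*(-5 + (-6 + 9)))*60 = (2*3*(-5 + 3))*60 = (2*3*(-2))*60 = -12*60 = -720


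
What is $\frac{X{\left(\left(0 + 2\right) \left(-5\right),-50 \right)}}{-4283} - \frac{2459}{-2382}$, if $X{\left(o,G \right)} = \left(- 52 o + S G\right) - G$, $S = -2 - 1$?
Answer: $\frac{8816857}{10202106} \approx 0.86422$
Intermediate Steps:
$S = -3$
$X{\left(o,G \right)} = - 52 o - 4 G$ ($X{\left(o,G \right)} = \left(- 52 o - 3 G\right) - G = - 52 o - 4 G$)
$\frac{X{\left(\left(0 + 2\right) \left(-5\right),-50 \right)}}{-4283} - \frac{2459}{-2382} = \frac{- 52 \left(0 + 2\right) \left(-5\right) - -200}{-4283} - \frac{2459}{-2382} = \left(- 52 \cdot 2 \left(-5\right) + 200\right) \left(- \frac{1}{4283}\right) - - \frac{2459}{2382} = \left(\left(-52\right) \left(-10\right) + 200\right) \left(- \frac{1}{4283}\right) + \frac{2459}{2382} = \left(520 + 200\right) \left(- \frac{1}{4283}\right) + \frac{2459}{2382} = 720 \left(- \frac{1}{4283}\right) + \frac{2459}{2382} = - \frac{720}{4283} + \frac{2459}{2382} = \frac{8816857}{10202106}$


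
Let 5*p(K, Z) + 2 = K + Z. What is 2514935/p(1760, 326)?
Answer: 12574675/2084 ≈ 6033.9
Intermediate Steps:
p(K, Z) = -2/5 + K/5 + Z/5 (p(K, Z) = -2/5 + (K + Z)/5 = -2/5 + (K/5 + Z/5) = -2/5 + K/5 + Z/5)
2514935/p(1760, 326) = 2514935/(-2/5 + (1/5)*1760 + (1/5)*326) = 2514935/(-2/5 + 352 + 326/5) = 2514935/(2084/5) = 2514935*(5/2084) = 12574675/2084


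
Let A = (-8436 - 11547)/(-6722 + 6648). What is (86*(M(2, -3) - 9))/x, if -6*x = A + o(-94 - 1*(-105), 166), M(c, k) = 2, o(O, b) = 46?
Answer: 38184/3341 ≈ 11.429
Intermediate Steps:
A = 19983/74 (A = -19983/(-74) = -19983*(-1/74) = 19983/74 ≈ 270.04)
x = -23387/444 (x = -(19983/74 + 46)/6 = -⅙*23387/74 = -23387/444 ≈ -52.673)
(86*(M(2, -3) - 9))/x = (86*(2 - 9))/(-23387/444) = (86*(-7))*(-444/23387) = -602*(-444/23387) = 38184/3341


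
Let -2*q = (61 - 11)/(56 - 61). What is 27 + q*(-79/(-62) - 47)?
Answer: -12501/62 ≈ -201.63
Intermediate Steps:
q = 5 (q = -(61 - 11)/(2*(56 - 61)) = -25/(-5) = -25*(-1)/5 = -1/2*(-10) = 5)
27 + q*(-79/(-62) - 47) = 27 + 5*(-79/(-62) - 47) = 27 + 5*(-79*(-1/62) - 47) = 27 + 5*(79/62 - 47) = 27 + 5*(-2835/62) = 27 - 14175/62 = -12501/62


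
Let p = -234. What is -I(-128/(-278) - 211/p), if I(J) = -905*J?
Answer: 40096025/32526 ≈ 1232.7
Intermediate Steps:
-I(-128/(-278) - 211/p) = -(-905)*(-128/(-278) - 211/(-234)) = -(-905)*(-128*(-1/278) - 211*(-1/234)) = -(-905)*(64/139 + 211/234) = -(-905)*44305/32526 = -1*(-40096025/32526) = 40096025/32526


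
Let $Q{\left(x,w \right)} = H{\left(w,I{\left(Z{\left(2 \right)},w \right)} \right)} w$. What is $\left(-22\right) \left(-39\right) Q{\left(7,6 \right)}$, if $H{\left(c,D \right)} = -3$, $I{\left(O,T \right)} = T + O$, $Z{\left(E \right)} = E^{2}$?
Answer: $-15444$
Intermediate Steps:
$I{\left(O,T \right)} = O + T$
$Q{\left(x,w \right)} = - 3 w$
$\left(-22\right) \left(-39\right) Q{\left(7,6 \right)} = \left(-22\right) \left(-39\right) \left(\left(-3\right) 6\right) = 858 \left(-18\right) = -15444$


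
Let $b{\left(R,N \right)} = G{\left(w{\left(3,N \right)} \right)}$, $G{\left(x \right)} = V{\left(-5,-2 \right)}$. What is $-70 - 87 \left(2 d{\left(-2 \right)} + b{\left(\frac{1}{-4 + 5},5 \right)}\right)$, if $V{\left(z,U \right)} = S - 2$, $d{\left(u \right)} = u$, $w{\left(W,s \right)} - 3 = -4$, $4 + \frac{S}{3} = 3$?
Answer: $713$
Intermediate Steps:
$S = -3$ ($S = -12 + 3 \cdot 3 = -12 + 9 = -3$)
$w{\left(W,s \right)} = -1$ ($w{\left(W,s \right)} = 3 - 4 = -1$)
$V{\left(z,U \right)} = -5$ ($V{\left(z,U \right)} = -3 - 2 = -5$)
$G{\left(x \right)} = -5$
$b{\left(R,N \right)} = -5$
$-70 - 87 \left(2 d{\left(-2 \right)} + b{\left(\frac{1}{-4 + 5},5 \right)}\right) = -70 - 87 \left(2 \left(-2\right) - 5\right) = -70 - 87 \left(-4 - 5\right) = -70 - -783 = -70 + 783 = 713$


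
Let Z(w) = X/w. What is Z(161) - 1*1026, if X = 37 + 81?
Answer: -165068/161 ≈ -1025.3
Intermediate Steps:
X = 118
Z(w) = 118/w
Z(161) - 1*1026 = 118/161 - 1*1026 = 118*(1/161) - 1026 = 118/161 - 1026 = -165068/161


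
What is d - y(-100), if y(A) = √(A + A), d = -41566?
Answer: -41566 - 10*I*√2 ≈ -41566.0 - 14.142*I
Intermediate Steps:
y(A) = √2*√A (y(A) = √(2*A) = √2*√A)
d - y(-100) = -41566 - √2*√(-100) = -41566 - √2*10*I = -41566 - 10*I*√2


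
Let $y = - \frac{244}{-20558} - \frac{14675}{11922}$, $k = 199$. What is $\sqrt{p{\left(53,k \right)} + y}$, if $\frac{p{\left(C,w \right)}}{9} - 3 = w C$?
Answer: $\frac{\sqrt{1425900956370093579642}}{122546238} \approx 308.14$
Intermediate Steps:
$p{\left(C,w \right)} = 27 + 9 C w$ ($p{\left(C,w \right)} = 27 + 9 w C = 27 + 9 C w$)
$y = - \frac{149389841}{122546238}$ ($y = \left(-244\right) \left(- \frac{1}{20558}\right) - \frac{14675}{11922} = \frac{122}{10279} - \frac{14675}{11922} = - \frac{149389841}{122546238} \approx -1.219$)
$\sqrt{p{\left(53,k \right)} + y} = \sqrt{\left(27 + 9 \cdot 53 \cdot 199\right) - \frac{149389841}{122546238}} = \sqrt{\left(27 + 94923\right) - \frac{149389841}{122546238}} = \sqrt{94950 - \frac{149389841}{122546238}} = \sqrt{\frac{11635615908259}{122546238}} = \frac{\sqrt{1425900956370093579642}}{122546238}$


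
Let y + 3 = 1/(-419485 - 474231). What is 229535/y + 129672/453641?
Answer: -93059159727647332/1216279113509 ≈ -76511.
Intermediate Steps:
y = -2681149/893716 (y = -3 + 1/(-419485 - 474231) = -3 + 1/(-893716) = -3 - 1/893716 = -2681149/893716 ≈ -3.0000)
229535/y + 129672/453641 = 229535/(-2681149/893716) + 129672/453641 = 229535*(-893716/2681149) + 129672*(1/453641) = -205139102060/2681149 + 129672/453641 = -93059159727647332/1216279113509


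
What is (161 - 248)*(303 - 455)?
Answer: 13224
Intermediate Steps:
(161 - 248)*(303 - 455) = -87*(-152) = 13224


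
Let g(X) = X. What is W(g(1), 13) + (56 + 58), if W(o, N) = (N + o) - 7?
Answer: 121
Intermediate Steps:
W(o, N) = -7 + N + o
W(g(1), 13) + (56 + 58) = (-7 + 13 + 1) + (56 + 58) = 7 + 114 = 121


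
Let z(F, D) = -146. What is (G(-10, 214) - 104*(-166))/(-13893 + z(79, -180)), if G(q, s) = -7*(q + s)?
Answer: -15836/14039 ≈ -1.1280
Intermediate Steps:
G(q, s) = -7*q - 7*s
(G(-10, 214) - 104*(-166))/(-13893 + z(79, -180)) = ((-7*(-10) - 7*214) - 104*(-166))/(-13893 - 146) = ((70 - 1498) + 17264)/(-14039) = (-1428 + 17264)*(-1/14039) = 15836*(-1/14039) = -15836/14039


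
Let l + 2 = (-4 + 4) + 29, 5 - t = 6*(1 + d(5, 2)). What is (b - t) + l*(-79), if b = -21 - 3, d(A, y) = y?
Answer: -2144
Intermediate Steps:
b = -24
t = -13 (t = 5 - 6*(1 + 2) = 5 - 6*3 = 5 - 1*18 = 5 - 18 = -13)
l = 27 (l = -2 + ((-4 + 4) + 29) = -2 + (0 + 29) = -2 + 29 = 27)
(b - t) + l*(-79) = (-24 - 1*(-13)) + 27*(-79) = (-24 + 13) - 2133 = -11 - 2133 = -2144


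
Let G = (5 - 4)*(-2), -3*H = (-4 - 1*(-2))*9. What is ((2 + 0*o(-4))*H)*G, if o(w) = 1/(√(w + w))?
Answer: -24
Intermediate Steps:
o(w) = √2/(2*√w) (o(w) = 1/(√(2*w)) = 1/(√2*√w) = √2/(2*√w))
H = 6 (H = -(-4 - 1*(-2))*9/3 = -(-4 + 2)*9/3 = -(-2)*9/3 = -⅓*(-18) = 6)
G = -2 (G = 1*(-2) = -2)
((2 + 0*o(-4))*H)*G = ((2 + 0*(√2/(2*√(-4))))*6)*(-2) = ((2 + 0*(√2*(-I/2)/2))*6)*(-2) = ((2 + 0*(-I*√2/4))*6)*(-2) = ((2 + 0)*6)*(-2) = (2*6)*(-2) = 12*(-2) = -24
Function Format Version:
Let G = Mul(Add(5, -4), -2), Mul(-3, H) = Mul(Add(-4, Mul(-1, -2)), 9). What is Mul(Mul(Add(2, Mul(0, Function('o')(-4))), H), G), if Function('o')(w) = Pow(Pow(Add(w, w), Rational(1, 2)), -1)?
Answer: -24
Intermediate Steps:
Function('o')(w) = Mul(Rational(1, 2), Pow(2, Rational(1, 2)), Pow(w, Rational(-1, 2))) (Function('o')(w) = Pow(Pow(Mul(2, w), Rational(1, 2)), -1) = Pow(Mul(Pow(2, Rational(1, 2)), Pow(w, Rational(1, 2))), -1) = Mul(Rational(1, 2), Pow(2, Rational(1, 2)), Pow(w, Rational(-1, 2))))
H = 6 (H = Mul(Rational(-1, 3), Mul(Add(-4, Mul(-1, -2)), 9)) = Mul(Rational(-1, 3), Mul(Add(-4, 2), 9)) = Mul(Rational(-1, 3), Mul(-2, 9)) = Mul(Rational(-1, 3), -18) = 6)
G = -2 (G = Mul(1, -2) = -2)
Mul(Mul(Add(2, Mul(0, Function('o')(-4))), H), G) = Mul(Mul(Add(2, Mul(0, Mul(Rational(1, 2), Pow(2, Rational(1, 2)), Pow(-4, Rational(-1, 2))))), 6), -2) = Mul(Mul(Add(2, Mul(0, Mul(Rational(1, 2), Pow(2, Rational(1, 2)), Mul(Rational(-1, 2), I)))), 6), -2) = Mul(Mul(Add(2, Mul(0, Mul(Rational(-1, 4), I, Pow(2, Rational(1, 2))))), 6), -2) = Mul(Mul(Add(2, 0), 6), -2) = Mul(Mul(2, 6), -2) = Mul(12, -2) = -24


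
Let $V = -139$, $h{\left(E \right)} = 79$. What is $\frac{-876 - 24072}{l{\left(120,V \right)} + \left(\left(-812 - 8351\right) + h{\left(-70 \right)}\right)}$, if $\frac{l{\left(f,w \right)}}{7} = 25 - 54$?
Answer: $\frac{24948}{9287} \approx 2.6863$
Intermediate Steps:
$l{\left(f,w \right)} = -203$ ($l{\left(f,w \right)} = 7 \left(25 - 54\right) = 7 \left(-29\right) = -203$)
$\frac{-876 - 24072}{l{\left(120,V \right)} + \left(\left(-812 - 8351\right) + h{\left(-70 \right)}\right)} = \frac{-876 - 24072}{-203 + \left(\left(-812 - 8351\right) + 79\right)} = - \frac{24948}{-203 + \left(-9163 + 79\right)} = - \frac{24948}{-203 - 9084} = - \frac{24948}{-9287} = \left(-24948\right) \left(- \frac{1}{9287}\right) = \frac{24948}{9287}$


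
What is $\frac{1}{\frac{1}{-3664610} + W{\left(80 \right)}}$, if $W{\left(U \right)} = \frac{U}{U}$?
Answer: $\frac{3664610}{3664609} \approx 1.0$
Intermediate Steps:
$W{\left(U \right)} = 1$
$\frac{1}{\frac{1}{-3664610} + W{\left(80 \right)}} = \frac{1}{\frac{1}{-3664610} + 1} = \frac{1}{- \frac{1}{3664610} + 1} = \frac{1}{\frac{3664609}{3664610}} = \frac{3664610}{3664609}$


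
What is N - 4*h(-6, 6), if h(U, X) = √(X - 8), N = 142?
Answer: 142 - 4*I*√2 ≈ 142.0 - 5.6569*I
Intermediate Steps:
h(U, X) = √(-8 + X)
N - 4*h(-6, 6) = 142 - 4*√(-8 + 6) = 142 - 4*I*√2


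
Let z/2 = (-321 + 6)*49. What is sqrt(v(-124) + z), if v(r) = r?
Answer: I*sqrt(30994) ≈ 176.05*I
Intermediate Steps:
z = -30870 (z = 2*((-321 + 6)*49) = 2*(-315*49) = 2*(-15435) = -30870)
sqrt(v(-124) + z) = sqrt(-124 - 30870) = sqrt(-30994) = I*sqrt(30994)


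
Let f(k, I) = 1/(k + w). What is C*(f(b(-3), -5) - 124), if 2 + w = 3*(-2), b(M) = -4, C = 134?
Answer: -99763/6 ≈ -16627.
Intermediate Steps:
w = -8 (w = -2 + 3*(-2) = -2 - 6 = -8)
f(k, I) = 1/(-8 + k) (f(k, I) = 1/(k - 8) = 1/(-8 + k))
C*(f(b(-3), -5) - 124) = 134*(1/(-8 - 4) - 124) = 134*(1/(-12) - 124) = 134*(-1/12 - 124) = 134*(-1489/12) = -99763/6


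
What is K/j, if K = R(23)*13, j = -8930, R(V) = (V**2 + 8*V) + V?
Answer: -4784/4465 ≈ -1.0714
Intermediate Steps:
R(V) = V**2 + 9*V
K = 9568 (K = (23*(9 + 23))*13 = (23*32)*13 = 736*13 = 9568)
K/j = 9568/(-8930) = 9568*(-1/8930) = -4784/4465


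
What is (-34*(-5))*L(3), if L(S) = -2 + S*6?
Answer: 2720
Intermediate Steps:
L(S) = -2 + 6*S
(-34*(-5))*L(3) = (-34*(-5))*(-2 + 6*3) = 170*(-2 + 18) = 170*16 = 2720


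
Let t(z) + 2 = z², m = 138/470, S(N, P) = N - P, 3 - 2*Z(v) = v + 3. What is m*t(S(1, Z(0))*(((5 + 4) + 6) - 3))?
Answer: 9798/235 ≈ 41.694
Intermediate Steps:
Z(v) = -v/2 (Z(v) = 3/2 - (v + 3)/2 = 3/2 - (3 + v)/2 = 3/2 + (-3/2 - v/2) = -v/2)
m = 69/235 (m = 138*(1/470) = 69/235 ≈ 0.29362)
t(z) = -2 + z²
m*t(S(1, Z(0))*(((5 + 4) + 6) - 3)) = 69*(-2 + ((1 - (-1)*0/2)*(((5 + 4) + 6) - 3))²)/235 = 69*(-2 + ((1 - 1*0)*((9 + 6) - 3))²)/235 = 69*(-2 + ((1 + 0)*(15 - 3))²)/235 = 69*(-2 + (1*12)²)/235 = 69*(-2 + 12²)/235 = 69*(-2 + 144)/235 = (69/235)*142 = 9798/235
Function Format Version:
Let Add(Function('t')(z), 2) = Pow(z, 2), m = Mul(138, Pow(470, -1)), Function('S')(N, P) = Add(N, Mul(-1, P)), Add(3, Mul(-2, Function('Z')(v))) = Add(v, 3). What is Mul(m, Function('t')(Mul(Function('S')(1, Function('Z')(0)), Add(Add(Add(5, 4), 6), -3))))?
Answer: Rational(9798, 235) ≈ 41.694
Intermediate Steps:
Function('Z')(v) = Mul(Rational(-1, 2), v) (Function('Z')(v) = Add(Rational(3, 2), Mul(Rational(-1, 2), Add(v, 3))) = Add(Rational(3, 2), Mul(Rational(-1, 2), Add(3, v))) = Add(Rational(3, 2), Add(Rational(-3, 2), Mul(Rational(-1, 2), v))) = Mul(Rational(-1, 2), v))
m = Rational(69, 235) (m = Mul(138, Rational(1, 470)) = Rational(69, 235) ≈ 0.29362)
Function('t')(z) = Add(-2, Pow(z, 2))
Mul(m, Function('t')(Mul(Function('S')(1, Function('Z')(0)), Add(Add(Add(5, 4), 6), -3)))) = Mul(Rational(69, 235), Add(-2, Pow(Mul(Add(1, Mul(-1, Mul(Rational(-1, 2), 0))), Add(Add(Add(5, 4), 6), -3)), 2))) = Mul(Rational(69, 235), Add(-2, Pow(Mul(Add(1, Mul(-1, 0)), Add(Add(9, 6), -3)), 2))) = Mul(Rational(69, 235), Add(-2, Pow(Mul(Add(1, 0), Add(15, -3)), 2))) = Mul(Rational(69, 235), Add(-2, Pow(Mul(1, 12), 2))) = Mul(Rational(69, 235), Add(-2, Pow(12, 2))) = Mul(Rational(69, 235), Add(-2, 144)) = Mul(Rational(69, 235), 142) = Rational(9798, 235)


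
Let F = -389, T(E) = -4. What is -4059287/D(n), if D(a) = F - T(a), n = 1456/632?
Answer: 4059287/385 ≈ 10544.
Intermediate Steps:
n = 182/79 (n = 1456*(1/632) = 182/79 ≈ 2.3038)
D(a) = -385 (D(a) = -389 - 1*(-4) = -389 + 4 = -385)
-4059287/D(n) = -4059287/(-385) = -4059287*(-1/385) = 4059287/385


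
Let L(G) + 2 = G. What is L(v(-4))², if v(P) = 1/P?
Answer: 81/16 ≈ 5.0625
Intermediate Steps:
L(G) = -2 + G
L(v(-4))² = (-2 + 1/(-4))² = (-2 - ¼)² = (-9/4)² = 81/16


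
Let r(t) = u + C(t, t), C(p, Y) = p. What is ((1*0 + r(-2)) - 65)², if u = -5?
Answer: 5184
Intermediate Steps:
r(t) = -5 + t
((1*0 + r(-2)) - 65)² = ((1*0 + (-5 - 2)) - 65)² = ((0 - 7) - 65)² = (-7 - 65)² = (-72)² = 5184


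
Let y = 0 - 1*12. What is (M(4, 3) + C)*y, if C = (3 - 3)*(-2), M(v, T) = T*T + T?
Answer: -144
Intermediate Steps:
M(v, T) = T + T**2 (M(v, T) = T**2 + T = T + T**2)
C = 0 (C = 0*(-2) = 0)
y = -12 (y = 0 - 12 = -12)
(M(4, 3) + C)*y = (3*(1 + 3) + 0)*(-12) = (3*4 + 0)*(-12) = (12 + 0)*(-12) = 12*(-12) = -144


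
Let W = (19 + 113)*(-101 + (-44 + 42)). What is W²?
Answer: 184851216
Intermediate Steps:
W = -13596 (W = 132*(-101 - 2) = 132*(-103) = -13596)
W² = (-13596)² = 184851216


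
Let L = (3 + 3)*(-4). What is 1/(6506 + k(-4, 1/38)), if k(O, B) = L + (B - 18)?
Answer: 38/245633 ≈ 0.00015470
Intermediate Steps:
L = -24 (L = 6*(-4) = -24)
k(O, B) = -42 + B (k(O, B) = -24 + (B - 18) = -24 + (-18 + B) = -42 + B)
1/(6506 + k(-4, 1/38)) = 1/(6506 + (-42 + 1/38)) = 1/(6506 - 1595/38) = 1/(245633/38) = 38/245633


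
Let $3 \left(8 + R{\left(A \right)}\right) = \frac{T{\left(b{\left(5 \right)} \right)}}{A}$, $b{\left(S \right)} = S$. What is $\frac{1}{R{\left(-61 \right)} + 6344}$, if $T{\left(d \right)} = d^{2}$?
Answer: $\frac{183}{1159463} \approx 0.00015783$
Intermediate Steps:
$R{\left(A \right)} = -8 + \frac{25}{3 A}$ ($R{\left(A \right)} = -8 + \frac{5^{2} \frac{1}{A}}{3} = -8 + \frac{25 \frac{1}{A}}{3} = -8 + \frac{25}{3 A}$)
$\frac{1}{R{\left(-61 \right)} + 6344} = \frac{1}{\left(-8 + \frac{25}{3 \left(-61\right)}\right) + 6344} = \frac{1}{\left(-8 + \frac{25}{3} \left(- \frac{1}{61}\right)\right) + 6344} = \frac{1}{\left(-8 - \frac{25}{183}\right) + 6344} = \frac{1}{- \frac{1489}{183} + 6344} = \frac{1}{\frac{1159463}{183}} = \frac{183}{1159463}$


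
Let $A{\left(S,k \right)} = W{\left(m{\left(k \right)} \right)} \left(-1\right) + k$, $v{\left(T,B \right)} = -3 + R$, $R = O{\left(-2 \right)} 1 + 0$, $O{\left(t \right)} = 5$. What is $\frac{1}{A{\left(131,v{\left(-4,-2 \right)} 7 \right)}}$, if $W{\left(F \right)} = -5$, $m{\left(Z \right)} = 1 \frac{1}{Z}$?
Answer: $\frac{1}{19} \approx 0.052632$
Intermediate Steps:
$m{\left(Z \right)} = \frac{1}{Z}$
$R = 5$ ($R = 5 \cdot 1 + 0 = 5 + 0 = 5$)
$v{\left(T,B \right)} = 2$ ($v{\left(T,B \right)} = -3 + 5 = 2$)
$A{\left(S,k \right)} = 5 + k$ ($A{\left(S,k \right)} = \left(-5\right) \left(-1\right) + k = 5 + k$)
$\frac{1}{A{\left(131,v{\left(-4,-2 \right)} 7 \right)}} = \frac{1}{5 + 2 \cdot 7} = \frac{1}{5 + 14} = \frac{1}{19}$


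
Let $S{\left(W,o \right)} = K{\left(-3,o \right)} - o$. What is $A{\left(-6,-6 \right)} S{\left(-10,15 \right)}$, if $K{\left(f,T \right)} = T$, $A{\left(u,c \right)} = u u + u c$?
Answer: $0$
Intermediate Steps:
$A{\left(u,c \right)} = u^{2} + c u$
$S{\left(W,o \right)} = 0$ ($S{\left(W,o \right)} = o - o = 0$)
$A{\left(-6,-6 \right)} S{\left(-10,15 \right)} = - 6 \left(-6 - 6\right) 0 = \left(-6\right) \left(-12\right) 0 = 72 \cdot 0 = 0$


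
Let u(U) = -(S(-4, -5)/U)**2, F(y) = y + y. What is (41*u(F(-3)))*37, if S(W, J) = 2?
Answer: -1517/9 ≈ -168.56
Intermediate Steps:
F(y) = 2*y
u(U) = -4/U**2 (u(U) = -(2/U)**2 = -4/U**2)
(41*u(F(-3)))*37 = (41*(-4/(2*(-3))**2))*37 = (41*(-4/(-6)**2))*37 = (41*(-4*1/36))*37 = (41*(-1/9))*37 = -41/9*37 = -1517/9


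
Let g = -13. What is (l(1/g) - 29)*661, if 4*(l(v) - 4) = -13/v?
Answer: 45609/4 ≈ 11402.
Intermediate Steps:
l(v) = 4 - 13/(4*v) (l(v) = 4 + (-13/v)/4 = 4 - 13/(4*v))
(l(1/g) - 29)*661 = ((4 - 13/(4*(1/(-13)))) - 29)*661 = ((4 - 13/(4*(-1/13))) - 29)*661 = ((4 - 13/4*(-13)) - 29)*661 = ((4 + 169/4) - 29)*661 = (185/4 - 29)*661 = (69/4)*661 = 45609/4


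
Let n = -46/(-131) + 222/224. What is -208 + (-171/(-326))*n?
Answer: -991511473/4783072 ≈ -207.30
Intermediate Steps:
n = 19693/14672 (n = -46*(-1/131) + 222*(1/224) = 46/131 + 111/112 = 19693/14672 ≈ 1.3422)
-208 + (-171/(-326))*n = -208 - 171/(-326)*(19693/14672) = -208 - 171*(-1/326)*(19693/14672) = -208 + (171/326)*(19693/14672) = -208 + 3367503/4783072 = -991511473/4783072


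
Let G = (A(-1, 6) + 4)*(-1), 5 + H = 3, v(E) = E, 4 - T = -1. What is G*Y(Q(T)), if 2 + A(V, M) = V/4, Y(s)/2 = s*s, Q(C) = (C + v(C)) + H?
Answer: -224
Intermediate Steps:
T = 5 (T = 4 - 1*(-1) = 4 + 1 = 5)
H = -2 (H = -5 + 3 = -2)
Q(C) = -2 + 2*C (Q(C) = (C + C) - 2 = 2*C - 2 = -2 + 2*C)
Y(s) = 2*s**2 (Y(s) = 2*(s*s) = 2*s**2)
A(V, M) = -2 + V/4
G = -7/4 (G = ((-2 + (1/4)*(-1)) + 4)*(-1) = ((-2 - 1/4) + 4)*(-1) = (-9/4 + 4)*(-1) = (7/4)*(-1) = -7/4 ≈ -1.7500)
G*Y(Q(T)) = -7*(-2 + 2*5)**2/2 = -7*(-2 + 10)**2/2 = -7*8**2/2 = -7*64/2 = -7/4*128 = -224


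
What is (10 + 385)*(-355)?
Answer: -140225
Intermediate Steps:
(10 + 385)*(-355) = 395*(-355) = -140225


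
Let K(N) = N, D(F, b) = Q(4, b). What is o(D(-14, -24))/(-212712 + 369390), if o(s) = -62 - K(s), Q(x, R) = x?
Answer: -11/26113 ≈ -0.00042125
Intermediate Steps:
D(F, b) = 4
o(s) = -62 - s
o(D(-14, -24))/(-212712 + 369390) = (-62 - 1*4)/(-212712 + 369390) = (-62 - 4)/156678 = -66*1/156678 = -11/26113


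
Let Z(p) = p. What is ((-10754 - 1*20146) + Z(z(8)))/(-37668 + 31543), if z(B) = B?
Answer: 30892/6125 ≈ 5.0436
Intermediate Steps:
((-10754 - 1*20146) + Z(z(8)))/(-37668 + 31543) = ((-10754 - 1*20146) + 8)/(-37668 + 31543) = ((-10754 - 20146) + 8)/(-6125) = (-30900 + 8)*(-1/6125) = -30892*(-1/6125) = 30892/6125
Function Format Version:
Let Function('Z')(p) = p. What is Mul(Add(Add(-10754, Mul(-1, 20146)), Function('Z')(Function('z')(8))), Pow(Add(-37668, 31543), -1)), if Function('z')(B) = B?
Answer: Rational(30892, 6125) ≈ 5.0436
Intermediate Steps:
Mul(Add(Add(-10754, Mul(-1, 20146)), Function('Z')(Function('z')(8))), Pow(Add(-37668, 31543), -1)) = Mul(Add(Add(-10754, Mul(-1, 20146)), 8), Pow(Add(-37668, 31543), -1)) = Mul(Add(Add(-10754, -20146), 8), Pow(-6125, -1)) = Mul(Add(-30900, 8), Rational(-1, 6125)) = Mul(-30892, Rational(-1, 6125)) = Rational(30892, 6125)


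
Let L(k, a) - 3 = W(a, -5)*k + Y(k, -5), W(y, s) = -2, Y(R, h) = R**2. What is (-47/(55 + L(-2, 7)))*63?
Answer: -987/22 ≈ -44.864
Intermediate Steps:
L(k, a) = 3 + k**2 - 2*k (L(k, a) = 3 + (-2*k + k**2) = 3 + (k**2 - 2*k) = 3 + k**2 - 2*k)
(-47/(55 + L(-2, 7)))*63 = (-47/(55 + (3 + (-2)**2 - 2*(-2))))*63 = (-47/(55 + (3 + 4 + 4)))*63 = (-47/(55 + 11))*63 = (-47/66)*63 = ((1/66)*(-47))*63 = -47/66*63 = -987/22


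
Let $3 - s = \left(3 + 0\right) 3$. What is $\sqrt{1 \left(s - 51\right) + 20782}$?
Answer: $5 \sqrt{829} \approx 143.96$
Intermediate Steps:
$s = -6$ ($s = 3 - \left(3 + 0\right) 3 = 3 - 3 \cdot 3 = 3 - 9 = -6$)
$\sqrt{1 \left(s - 51\right) + 20782} = \sqrt{1 \left(-6 - 51\right) + 20782} = \sqrt{1 \left(-57\right) + 20782} = \sqrt{-57 + 20782} = \sqrt{20725} = 5 \sqrt{829}$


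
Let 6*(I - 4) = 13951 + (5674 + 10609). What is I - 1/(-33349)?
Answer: 168179008/33349 ≈ 5043.0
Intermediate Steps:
I = 5043 (I = 4 + (13951 + (5674 + 10609))/6 = 4 + (13951 + 16283)/6 = 4 + (⅙)*30234 = 4 + 5039 = 5043)
I - 1/(-33349) = 5043 - 1/(-33349) = 5043 - 1*(-1/33349) = 5043 + 1/33349 = 168179008/33349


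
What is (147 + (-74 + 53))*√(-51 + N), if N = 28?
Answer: 126*I*√23 ≈ 604.27*I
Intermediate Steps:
(147 + (-74 + 53))*√(-51 + N) = (147 + (-74 + 53))*√(-51 + 28) = (147 - 21)*√(-23) = 126*(I*√23) = 126*I*√23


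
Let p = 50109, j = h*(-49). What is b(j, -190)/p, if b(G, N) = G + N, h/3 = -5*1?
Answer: 545/50109 ≈ 0.010876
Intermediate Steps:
h = -15 (h = 3*(-5*1) = 3*(-5) = -15)
j = 735 (j = -15*(-49) = 735)
b(j, -190)/p = (735 - 190)/50109 = 545*(1/50109) = 545/50109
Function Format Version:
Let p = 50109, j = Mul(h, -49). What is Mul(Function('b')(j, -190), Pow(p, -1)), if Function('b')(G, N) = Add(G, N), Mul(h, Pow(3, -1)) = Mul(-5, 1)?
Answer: Rational(545, 50109) ≈ 0.010876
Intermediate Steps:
h = -15 (h = Mul(3, Mul(-5, 1)) = Mul(3, -5) = -15)
j = 735 (j = Mul(-15, -49) = 735)
Mul(Function('b')(j, -190), Pow(p, -1)) = Mul(Add(735, -190), Pow(50109, -1)) = Mul(545, Rational(1, 50109)) = Rational(545, 50109)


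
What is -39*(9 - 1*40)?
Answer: 1209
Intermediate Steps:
-39*(9 - 1*40) = -39*(9 - 40) = -39*(-31) = 1209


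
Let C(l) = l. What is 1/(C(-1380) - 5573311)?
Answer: -1/5574691 ≈ -1.7938e-7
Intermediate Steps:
1/(C(-1380) - 5573311) = 1/(-1380 - 5573311) = 1/(-5574691) = -1/5574691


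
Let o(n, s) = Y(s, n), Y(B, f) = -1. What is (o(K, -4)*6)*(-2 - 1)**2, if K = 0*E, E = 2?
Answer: -54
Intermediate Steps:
K = 0 (K = 0*2 = 0)
o(n, s) = -1
(o(K, -4)*6)*(-2 - 1)**2 = (-1*6)*(-2 - 1)**2 = -6*(-3)**2 = -6*9 = -54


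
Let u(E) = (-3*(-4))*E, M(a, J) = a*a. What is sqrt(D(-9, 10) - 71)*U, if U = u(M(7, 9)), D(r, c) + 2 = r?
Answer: 588*I*sqrt(82) ≈ 5324.6*I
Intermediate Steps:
D(r, c) = -2 + r
M(a, J) = a**2
u(E) = 12*E
U = 588 (U = 12*7**2 = 12*49 = 588)
sqrt(D(-9, 10) - 71)*U = sqrt((-2 - 9) - 71)*588 = sqrt(-11 - 71)*588 = sqrt(-82)*588 = (I*sqrt(82))*588 = 588*I*sqrt(82)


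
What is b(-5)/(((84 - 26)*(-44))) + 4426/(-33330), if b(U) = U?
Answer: -505841/3866280 ≈ -0.13083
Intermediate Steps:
b(-5)/(((84 - 26)*(-44))) + 4426/(-33330) = -5*(-1/(44*(84 - 26))) + 4426/(-33330) = -5/(58*(-44)) + 4426*(-1/33330) = -5/(-2552) - 2213/16665 = -5*(-1/2552) - 2213/16665 = 5/2552 - 2213/16665 = -505841/3866280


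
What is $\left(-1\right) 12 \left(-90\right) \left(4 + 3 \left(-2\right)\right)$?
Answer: $-2160$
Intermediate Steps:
$\left(-1\right) 12 \left(-90\right) \left(4 + 3 \left(-2\right)\right) = \left(-12\right) \left(-90\right) \left(4 - 6\right) = 1080 \left(-2\right) = -2160$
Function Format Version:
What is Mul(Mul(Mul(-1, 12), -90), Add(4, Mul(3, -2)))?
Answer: -2160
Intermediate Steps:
Mul(Mul(Mul(-1, 12), -90), Add(4, Mul(3, -2))) = Mul(Mul(-12, -90), Add(4, -6)) = Mul(1080, -2) = -2160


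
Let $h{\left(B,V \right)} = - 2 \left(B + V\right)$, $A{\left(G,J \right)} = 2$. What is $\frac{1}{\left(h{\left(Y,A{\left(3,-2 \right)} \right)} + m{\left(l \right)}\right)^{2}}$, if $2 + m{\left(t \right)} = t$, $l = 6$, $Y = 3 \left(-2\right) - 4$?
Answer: $\frac{1}{400} \approx 0.0025$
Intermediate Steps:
$Y = -10$ ($Y = -6 - 4 = -10$)
$h{\left(B,V \right)} = - 2 B - 2 V$
$m{\left(t \right)} = -2 + t$
$\frac{1}{\left(h{\left(Y,A{\left(3,-2 \right)} \right)} + m{\left(l \right)}\right)^{2}} = \frac{1}{\left(\left(\left(-2\right) \left(-10\right) - 4\right) + \left(-2 + 6\right)\right)^{2}} = \frac{1}{\left(\left(20 - 4\right) + 4\right)^{2}} = \frac{1}{\left(16 + 4\right)^{2}} = \frac{1}{20^{2}} = \frac{1}{400}$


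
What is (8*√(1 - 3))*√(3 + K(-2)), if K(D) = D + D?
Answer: -8*√2 ≈ -11.314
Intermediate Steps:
K(D) = 2*D
(8*√(1 - 3))*√(3 + K(-2)) = (8*√(1 - 3))*√(3 + 2*(-2)) = (8*√(-2))*√(3 - 4) = (8*(I*√2))*√(-1) = (8*I*√2)*I = -8*√2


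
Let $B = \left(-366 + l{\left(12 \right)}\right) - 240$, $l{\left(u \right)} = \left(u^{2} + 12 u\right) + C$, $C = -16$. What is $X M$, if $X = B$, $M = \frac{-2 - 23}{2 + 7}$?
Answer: $\frac{8350}{9} \approx 927.78$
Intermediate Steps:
$l{\left(u \right)} = -16 + u^{2} + 12 u$ ($l{\left(u \right)} = \left(u^{2} + 12 u\right) - 16 = -16 + u^{2} + 12 u$)
$M = - \frac{25}{9} \approx -2.7778$
$B = -334$ ($B = \left(-366 + \left(-16 + 12^{2} + 12 \cdot 12\right)\right) - 240 = \left(-366 + \left(-16 + 144 + 144\right)\right) - 240 = \left(-366 + 272\right) - 240 = -94 - 240 = -334$)
$X = -334$
$X M = \left(-334\right) \left(- \frac{25}{9}\right) = \frac{8350}{9}$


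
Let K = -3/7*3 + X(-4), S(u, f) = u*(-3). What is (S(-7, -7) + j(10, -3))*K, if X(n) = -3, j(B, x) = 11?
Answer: -960/7 ≈ -137.14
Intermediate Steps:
S(u, f) = -3*u
K = -30/7 (K = -3/7*3 - 3 = -9/7 - 3 = -30/7 ≈ -4.2857)
(S(-7, -7) + j(10, -3))*K = (-3*(-7) + 11)*(-30/7) = (21 + 11)*(-30/7) = 32*(-30/7) = -960/7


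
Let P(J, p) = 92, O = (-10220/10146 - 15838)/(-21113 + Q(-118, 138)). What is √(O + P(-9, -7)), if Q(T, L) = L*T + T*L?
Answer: 4*√427788774307311465/272323713 ≈ 9.6070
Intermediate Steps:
Q(T, L) = 2*L*T (Q(T, L) = L*T + L*T = 2*L*T)
O = 80351284/272323713 (O = (-10220/10146 - 15838)/(-21113 + 2*138*(-118)) = (-10220*1/10146 - 15838)/(-21113 - 32568) = (-5110/5073 - 15838)/(-53681) = -80351284/5073*(-1/53681) = 80351284/272323713 ≈ 0.29506)
√(O + P(-9, -7)) = √(80351284/272323713 + 92) = √(25134132880/272323713) = 4*√427788774307311465/272323713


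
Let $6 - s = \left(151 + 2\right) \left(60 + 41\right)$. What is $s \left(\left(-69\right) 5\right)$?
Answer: $5329215$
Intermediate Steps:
$s = -15447$ ($s = 6 - \left(151 + 2\right) \left(60 + 41\right) = 6 - 153 \cdot 101 = 6 - 15453 = -15447$)
$s \left(\left(-69\right) 5\right) = - 15447 \left(\left(-69\right) 5\right) = \left(-15447\right) \left(-345\right) = 5329215$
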